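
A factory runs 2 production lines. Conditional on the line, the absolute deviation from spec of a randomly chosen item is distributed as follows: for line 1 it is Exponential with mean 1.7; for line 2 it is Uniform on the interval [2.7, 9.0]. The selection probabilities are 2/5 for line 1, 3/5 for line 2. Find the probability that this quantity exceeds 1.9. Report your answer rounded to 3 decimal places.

Conditional on each line, P(X > 1.9): 1: 0.327048; 2: 1.
By total probability, P(X > 1.9) = 0.4·0.327048 + 0.6·1 = 0.730819.

0.731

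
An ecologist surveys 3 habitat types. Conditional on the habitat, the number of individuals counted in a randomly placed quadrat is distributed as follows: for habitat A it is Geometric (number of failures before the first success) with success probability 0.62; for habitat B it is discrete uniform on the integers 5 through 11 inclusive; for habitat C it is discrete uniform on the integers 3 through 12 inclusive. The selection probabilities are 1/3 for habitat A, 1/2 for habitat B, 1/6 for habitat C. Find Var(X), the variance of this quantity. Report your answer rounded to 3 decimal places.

Per component, A: μ=0.612903, E[X²]=1.3642; B: μ=8, E[X²]=68; C: μ=7.5, E[X²]=64.5.
E[X] = 0.333333·0.612903 + 0.5·8 + 0.166667·7.5 = 5.4543.
E[X²] = 0.333333·1.3642 + 0.5·68 + 0.166667·64.5 = 45.2047.
Var(X) = E[X²] − (E[X])² = 45.2047 − 29.7494 = 15.4553.

15.455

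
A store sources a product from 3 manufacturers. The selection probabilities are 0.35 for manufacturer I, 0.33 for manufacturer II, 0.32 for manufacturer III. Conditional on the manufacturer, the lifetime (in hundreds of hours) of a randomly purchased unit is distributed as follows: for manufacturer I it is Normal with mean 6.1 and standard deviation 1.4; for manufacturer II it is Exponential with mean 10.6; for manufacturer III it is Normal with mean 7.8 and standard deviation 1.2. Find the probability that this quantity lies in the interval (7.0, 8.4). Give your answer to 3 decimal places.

0.235

Conditional on each manufacturer, P(7.0 < X < 8.4): I: 0.209952; II: 0.0639234; III: 0.43897.
By total probability, P(7.0 < X < 8.4) = 0.35·0.209952 + 0.33·0.0639234 + 0.32·0.43897 = 0.235048.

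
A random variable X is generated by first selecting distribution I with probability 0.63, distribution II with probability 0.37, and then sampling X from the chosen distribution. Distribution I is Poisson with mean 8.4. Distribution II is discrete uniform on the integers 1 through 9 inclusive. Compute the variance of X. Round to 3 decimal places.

Per component, I: μ=8.4, E[X²]=78.96; II: μ=5, E[X²]=31.6667.
E[X] = 0.63·8.4 + 0.37·5 = 7.142.
E[X²] = 0.63·78.96 + 0.37·31.6667 = 61.4615.
Var(X) = E[X²] − (E[X])² = 61.4615 − 51.0082 = 10.4533.

10.453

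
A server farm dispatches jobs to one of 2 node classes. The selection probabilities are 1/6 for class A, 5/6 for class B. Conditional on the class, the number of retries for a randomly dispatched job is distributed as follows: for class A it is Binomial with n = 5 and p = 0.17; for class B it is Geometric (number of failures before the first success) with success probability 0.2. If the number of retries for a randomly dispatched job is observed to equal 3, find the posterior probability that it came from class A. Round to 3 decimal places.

0.062

Likelihoods P(X=3 | ·): A: 0.0338457; B: 0.1024.
Posterior ∝ prior × likelihood. Numerator for A: 0.166667·0.0338457 = 0.00564094.
Normalizing constant: 0.166667·0.0338457 + 0.833333·0.1024 = 0.0909743.
P(A | observation) = 0.00564094 / 0.0909743 = 0.0620059.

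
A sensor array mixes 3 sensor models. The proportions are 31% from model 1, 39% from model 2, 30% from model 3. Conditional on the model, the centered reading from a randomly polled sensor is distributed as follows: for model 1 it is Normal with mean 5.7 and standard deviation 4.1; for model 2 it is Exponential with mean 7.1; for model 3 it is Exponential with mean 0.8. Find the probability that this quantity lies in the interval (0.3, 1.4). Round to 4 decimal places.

Conditional on each model, P(0.3 < X < 1.4): 1: 0.0532325; 2: 0.137586; 3: 0.513515.
By total probability, P(0.3 < X < 1.4) = 0.31·0.0532325 + 0.39·0.137586 + 0.3·0.513515 = 0.224215.

0.2242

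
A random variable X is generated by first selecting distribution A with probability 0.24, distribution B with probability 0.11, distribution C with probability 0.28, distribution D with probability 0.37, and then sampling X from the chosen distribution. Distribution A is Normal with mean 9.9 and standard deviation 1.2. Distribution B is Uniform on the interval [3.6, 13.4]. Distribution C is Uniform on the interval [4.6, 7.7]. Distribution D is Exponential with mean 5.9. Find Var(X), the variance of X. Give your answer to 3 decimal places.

Per component, A: μ=9.9, E[X²]=99.45; B: μ=8.5, E[X²]=80.2533; C: μ=6.15, E[X²]=38.6233; D: μ=5.9, E[X²]=69.62.
E[X] = 0.24·9.9 + 0.11·8.5 + 0.28·6.15 + 0.37·5.9 = 7.216.
E[X²] = 0.24·99.45 + 0.11·80.2533 + 0.28·38.6233 + 0.37·69.62 = 69.2698.
Var(X) = E[X²] − (E[X])² = 69.2698 − 52.0707 = 17.1991.

17.199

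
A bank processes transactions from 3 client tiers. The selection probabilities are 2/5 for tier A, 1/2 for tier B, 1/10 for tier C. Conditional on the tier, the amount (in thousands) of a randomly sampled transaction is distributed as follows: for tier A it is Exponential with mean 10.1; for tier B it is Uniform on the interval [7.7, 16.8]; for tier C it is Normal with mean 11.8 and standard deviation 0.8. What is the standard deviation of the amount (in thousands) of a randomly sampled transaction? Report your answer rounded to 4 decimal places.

6.7356

Per component, A: μ=10.1, E[X²]=204.02; B: μ=12.25, E[X²]=156.963; C: μ=11.8, E[X²]=139.88.
E[X] = 0.4·10.1 + 0.5·12.25 + 0.1·11.8 = 11.345.
E[X²] = 0.4·204.02 + 0.5·156.963 + 0.1·139.88 = 174.078.
Var(X) = E[X²] − (E[X])² = 174.078 − 128.709 = 45.3686.
SD(X) = √45.3686 = 6.73562.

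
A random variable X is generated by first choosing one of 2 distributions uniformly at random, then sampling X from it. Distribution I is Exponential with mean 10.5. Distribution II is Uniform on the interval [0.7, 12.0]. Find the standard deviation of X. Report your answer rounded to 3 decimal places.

8.047

Per component, I: μ=10.5, E[X²]=220.5; II: μ=6.35, E[X²]=50.9633.
E[X] = 0.5·10.5 + 0.5·6.35 = 8.425.
E[X²] = 0.5·220.5 + 0.5·50.9633 = 135.732.
Var(X) = E[X²] − (E[X])² = 135.732 − 70.9806 = 64.751.
SD(X) = √64.751 = 8.0468.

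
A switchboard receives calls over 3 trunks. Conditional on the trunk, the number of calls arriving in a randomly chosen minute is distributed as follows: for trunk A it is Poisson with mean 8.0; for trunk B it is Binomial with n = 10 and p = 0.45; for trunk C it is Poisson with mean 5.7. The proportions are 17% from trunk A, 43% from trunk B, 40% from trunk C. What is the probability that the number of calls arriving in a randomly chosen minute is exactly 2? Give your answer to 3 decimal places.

Conditional on each trunk, P(X = 2): A: 0.0107348; B: 0.0763026; C: 0.0543552.
By total probability, P(X = 2) = 0.17·0.0107348 + 0.43·0.0763026 + 0.4·0.0543552 = 0.0563771.

0.056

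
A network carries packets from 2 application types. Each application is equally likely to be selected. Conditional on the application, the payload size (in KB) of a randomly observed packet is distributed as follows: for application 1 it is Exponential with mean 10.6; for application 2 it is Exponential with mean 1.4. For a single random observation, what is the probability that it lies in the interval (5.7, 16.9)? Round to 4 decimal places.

Conditional on each application, P(5.7 < X < 16.9): 1: 0.381027; 2: 0.0170473.
By total probability, P(5.7 < X < 16.9) = 0.5·0.381027 + 0.5·0.0170473 = 0.199037.

0.1990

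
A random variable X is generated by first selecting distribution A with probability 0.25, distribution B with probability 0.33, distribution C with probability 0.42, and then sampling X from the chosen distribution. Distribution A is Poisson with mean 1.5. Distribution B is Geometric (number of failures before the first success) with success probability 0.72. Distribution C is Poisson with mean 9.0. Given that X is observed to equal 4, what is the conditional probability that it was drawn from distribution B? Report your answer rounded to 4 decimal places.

0.0533

Likelihoods P(X=4 | ·): A: 0.0470665; B: 0.00442552; C: 0.0337372.
Posterior ∝ prior × likelihood. Numerator for B: 0.33·0.00442552 = 0.00146042.
Normalizing constant: 0.25·0.0470665 + 0.33·0.00442552 + 0.42·0.0337372 = 0.0273967.
P(B | observation) = 0.00146042 / 0.0273967 = 0.0533066.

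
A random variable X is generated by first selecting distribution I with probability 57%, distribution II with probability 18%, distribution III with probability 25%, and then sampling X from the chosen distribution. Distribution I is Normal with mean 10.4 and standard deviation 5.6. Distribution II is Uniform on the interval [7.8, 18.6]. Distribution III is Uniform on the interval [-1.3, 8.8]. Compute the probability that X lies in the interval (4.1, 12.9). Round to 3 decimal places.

Conditional on each component, P(4.1 < X < 12.9): I: 0.542062; II: 0.472222; III: 0.465347.
By total probability, P(4.1 < X < 12.9) = 0.57·0.542062 + 0.18·0.472222 + 0.25·0.465347 = 0.510312.

0.510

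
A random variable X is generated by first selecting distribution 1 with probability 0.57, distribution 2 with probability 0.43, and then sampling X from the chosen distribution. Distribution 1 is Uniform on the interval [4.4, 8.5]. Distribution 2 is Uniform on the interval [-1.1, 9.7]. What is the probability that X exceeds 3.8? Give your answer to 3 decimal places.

0.805

Conditional on each component, P(X > 3.8): 1: 1; 2: 0.546296.
By total probability, P(X > 3.8) = 0.57·1 + 0.43·0.546296 = 0.804907.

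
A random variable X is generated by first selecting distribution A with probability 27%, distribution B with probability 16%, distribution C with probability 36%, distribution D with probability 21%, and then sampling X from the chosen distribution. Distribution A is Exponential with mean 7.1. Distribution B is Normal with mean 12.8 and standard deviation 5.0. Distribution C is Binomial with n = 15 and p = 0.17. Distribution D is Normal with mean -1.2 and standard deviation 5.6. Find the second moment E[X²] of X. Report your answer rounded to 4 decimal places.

67.4266

For each component E[X²] = Var + (mean)², giving A: 100.82; B: 188.84; C: 8.619; D: 32.8.
Overall E[X²] = 0.27·100.82 + 0.16·188.84 + 0.36·8.619 + 0.21·32.8 = 67.4266.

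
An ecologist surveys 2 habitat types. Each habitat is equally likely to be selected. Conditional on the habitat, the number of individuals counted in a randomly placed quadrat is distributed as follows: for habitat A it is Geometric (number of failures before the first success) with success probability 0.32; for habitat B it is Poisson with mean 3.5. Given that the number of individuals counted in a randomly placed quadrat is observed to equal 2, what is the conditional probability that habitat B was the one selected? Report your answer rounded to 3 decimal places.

Likelihoods P(X=2 | ·): A: 0.147968; B: 0.184959.
Posterior ∝ prior × likelihood. Numerator for B: 0.5·0.184959 = 0.0924795.
Normalizing constant: 0.5·0.147968 + 0.5·0.184959 = 0.166463.
P(B | observation) = 0.0924795 / 0.166463 = 0.555554.

0.556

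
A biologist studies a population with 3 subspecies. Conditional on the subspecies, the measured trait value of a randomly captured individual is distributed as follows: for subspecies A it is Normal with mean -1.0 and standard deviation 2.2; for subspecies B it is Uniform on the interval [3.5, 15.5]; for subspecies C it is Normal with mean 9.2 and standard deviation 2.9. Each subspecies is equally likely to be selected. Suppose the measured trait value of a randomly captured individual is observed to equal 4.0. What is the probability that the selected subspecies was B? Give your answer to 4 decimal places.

Likelihoods f(4.0 | ·): A: 0.0137044; B: 0.0833333; C: 0.0275636.
Posterior ∝ prior × likelihood. Numerator for B: 0.333333·0.0833333 = 0.0277778.
Normalizing constant: 0.333333·0.0137044 + 0.333333·0.0833333 + 0.333333·0.0275636 = 0.0415338.
P(B | observation) = 0.0277778 / 0.0415338 = 0.6688.

0.6688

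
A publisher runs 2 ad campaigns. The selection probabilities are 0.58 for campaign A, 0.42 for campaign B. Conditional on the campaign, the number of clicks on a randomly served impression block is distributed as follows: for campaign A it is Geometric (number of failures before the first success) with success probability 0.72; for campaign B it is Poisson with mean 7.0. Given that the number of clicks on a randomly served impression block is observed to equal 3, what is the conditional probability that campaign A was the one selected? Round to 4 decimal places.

0.2951

Likelihoods P(X=3 | ·): A: 0.0158054; B: 0.0521293.
Posterior ∝ prior × likelihood. Numerator for A: 0.58·0.0158054 = 0.00916716.
Normalizing constant: 0.58·0.0158054 + 0.42·0.0521293 = 0.0310614.
P(A | observation) = 0.00916716 / 0.0310614 = 0.29513.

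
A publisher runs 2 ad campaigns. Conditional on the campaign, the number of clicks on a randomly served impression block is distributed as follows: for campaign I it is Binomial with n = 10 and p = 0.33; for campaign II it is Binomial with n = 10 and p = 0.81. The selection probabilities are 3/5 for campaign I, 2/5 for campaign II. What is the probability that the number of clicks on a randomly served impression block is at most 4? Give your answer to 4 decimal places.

Conditional on each campaign, P(X ≤ 4): I: 0.793649; II: 0.00487573.
By total probability, P(X ≤ 4) = 0.6·0.793649 + 0.4·0.00487573 = 0.478139.

0.4781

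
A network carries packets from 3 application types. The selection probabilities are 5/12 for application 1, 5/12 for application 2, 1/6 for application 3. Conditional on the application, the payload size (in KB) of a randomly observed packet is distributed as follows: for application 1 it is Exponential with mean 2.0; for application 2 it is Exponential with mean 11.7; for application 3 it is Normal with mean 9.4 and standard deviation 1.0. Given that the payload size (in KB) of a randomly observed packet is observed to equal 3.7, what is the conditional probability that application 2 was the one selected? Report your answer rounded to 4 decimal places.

Likelihoods f(3.7 | ·): 1: 0.0786186; 2: 0.0622979; 3: 3.51396e-08.
Posterior ∝ prior × likelihood. Numerator for 2: 0.416667·0.0622979 = 0.0259574.
Normalizing constant: 0.416667·0.0786186 + 0.416667·0.0622979 + 0.166667·3.51396e-08 = 0.0587152.
P(2 | observation) = 0.0259574 / 0.0587152 = 0.442091.

0.4421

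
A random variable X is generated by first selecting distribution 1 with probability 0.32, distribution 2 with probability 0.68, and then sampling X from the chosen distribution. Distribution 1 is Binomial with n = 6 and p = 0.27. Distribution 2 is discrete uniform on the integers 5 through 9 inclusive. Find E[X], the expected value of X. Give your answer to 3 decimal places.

Component means — 1: 1.62; 2: 7.
E[X] = 0.32·1.62 + 0.68·7 = 5.2784.

5.278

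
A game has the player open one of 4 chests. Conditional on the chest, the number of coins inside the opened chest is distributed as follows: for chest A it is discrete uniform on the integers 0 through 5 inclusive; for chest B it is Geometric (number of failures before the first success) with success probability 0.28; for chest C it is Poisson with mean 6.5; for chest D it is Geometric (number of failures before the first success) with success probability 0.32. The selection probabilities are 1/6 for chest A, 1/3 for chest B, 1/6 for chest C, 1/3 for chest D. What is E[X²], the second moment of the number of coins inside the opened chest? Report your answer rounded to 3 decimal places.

18.637

For each component E[X²] = Var + (mean)², giving A: 9.16667; B: 15.7959; C: 48.75; D: 11.1562.
Overall E[X²] = 0.166667·9.16667 + 0.333333·15.7959 + 0.166667·48.75 + 0.333333·11.1562 = 18.6368.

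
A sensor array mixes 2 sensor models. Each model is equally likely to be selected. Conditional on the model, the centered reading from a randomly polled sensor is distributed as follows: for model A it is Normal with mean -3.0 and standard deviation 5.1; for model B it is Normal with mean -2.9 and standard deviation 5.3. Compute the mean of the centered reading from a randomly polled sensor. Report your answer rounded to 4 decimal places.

-2.9500

Component means — A: -3; B: -2.9.
E[X] = 0.5·-3 + 0.5·-2.9 = -2.95.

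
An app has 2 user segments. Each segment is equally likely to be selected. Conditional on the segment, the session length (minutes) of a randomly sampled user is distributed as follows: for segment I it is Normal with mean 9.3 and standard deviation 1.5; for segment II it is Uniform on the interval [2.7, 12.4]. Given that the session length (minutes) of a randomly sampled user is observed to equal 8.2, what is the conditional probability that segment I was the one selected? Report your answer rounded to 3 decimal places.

0.663

Likelihoods f(8.2 | ·): I: 0.203255; II: 0.103093.
Posterior ∝ prior × likelihood. Numerator for I: 0.5·0.203255 = 0.101628.
Normalizing constant: 0.5·0.203255 + 0.5·0.103093 = 0.153174.
P(I | observation) = 0.101628 / 0.153174 = 0.663478.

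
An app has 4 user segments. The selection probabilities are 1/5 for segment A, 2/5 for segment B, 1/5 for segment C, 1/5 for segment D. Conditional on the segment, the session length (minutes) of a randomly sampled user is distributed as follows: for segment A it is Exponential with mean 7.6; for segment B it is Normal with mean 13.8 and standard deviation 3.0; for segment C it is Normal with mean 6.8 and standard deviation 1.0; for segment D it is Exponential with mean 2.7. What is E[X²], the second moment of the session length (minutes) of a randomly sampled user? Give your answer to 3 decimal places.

For each component E[X²] = Var + (mean)², giving A: 115.52; B: 199.44; C: 47.24; D: 14.58.
Overall E[X²] = 0.2·115.52 + 0.4·199.44 + 0.2·47.24 + 0.2·14.58 = 115.244.

115.244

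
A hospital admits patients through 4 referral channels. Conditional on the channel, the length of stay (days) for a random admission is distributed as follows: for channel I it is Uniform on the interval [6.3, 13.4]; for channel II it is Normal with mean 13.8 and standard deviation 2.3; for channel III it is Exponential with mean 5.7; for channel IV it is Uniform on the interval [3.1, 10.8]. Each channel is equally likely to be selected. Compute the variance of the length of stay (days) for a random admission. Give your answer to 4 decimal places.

Per component, I: μ=9.85, E[X²]=101.223; II: μ=13.8, E[X²]=195.73; III: μ=5.7, E[X²]=64.98; IV: μ=6.95, E[X²]=53.2433.
E[X] = 0.25·9.85 + 0.25·13.8 + 0.25·5.7 + 0.25·6.95 = 9.075.
E[X²] = 0.25·101.223 + 0.25·195.73 + 0.25·64.98 + 0.25·53.2433 = 103.794.
Var(X) = E[X²] − (E[X])² = 103.794 − 82.3556 = 21.4385.

21.4385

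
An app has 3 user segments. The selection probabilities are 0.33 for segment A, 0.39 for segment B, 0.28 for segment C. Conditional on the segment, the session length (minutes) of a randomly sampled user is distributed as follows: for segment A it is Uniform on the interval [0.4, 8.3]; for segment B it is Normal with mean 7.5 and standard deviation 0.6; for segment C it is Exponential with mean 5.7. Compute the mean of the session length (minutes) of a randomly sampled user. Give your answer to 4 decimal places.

Component means — A: 4.35; B: 7.5; C: 5.7.
E[X] = 0.33·4.35 + 0.39·7.5 + 0.28·5.7 = 5.9565.

5.9565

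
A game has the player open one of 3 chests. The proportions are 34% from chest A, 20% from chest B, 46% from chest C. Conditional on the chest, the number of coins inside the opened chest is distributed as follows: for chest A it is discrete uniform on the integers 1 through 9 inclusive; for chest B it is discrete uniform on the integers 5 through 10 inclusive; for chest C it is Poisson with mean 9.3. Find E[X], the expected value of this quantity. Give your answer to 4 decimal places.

Component means — A: 5; B: 7.5; C: 9.3.
E[X] = 0.34·5 + 0.2·7.5 + 0.46·9.3 = 7.478.

7.4780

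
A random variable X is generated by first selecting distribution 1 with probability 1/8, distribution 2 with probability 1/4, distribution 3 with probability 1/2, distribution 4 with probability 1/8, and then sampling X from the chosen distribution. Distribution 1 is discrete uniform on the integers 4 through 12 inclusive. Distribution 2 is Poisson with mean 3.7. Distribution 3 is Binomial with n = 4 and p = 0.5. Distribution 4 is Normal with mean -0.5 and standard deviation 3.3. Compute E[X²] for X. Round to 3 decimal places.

17.073

For each component E[X²] = Var + (mean)², giving 1: 70.6667; 2: 17.39; 3: 5; 4: 11.14.
Overall E[X²] = 0.125·70.6667 + 0.25·17.39 + 0.5·5 + 0.125·11.14 = 17.0733.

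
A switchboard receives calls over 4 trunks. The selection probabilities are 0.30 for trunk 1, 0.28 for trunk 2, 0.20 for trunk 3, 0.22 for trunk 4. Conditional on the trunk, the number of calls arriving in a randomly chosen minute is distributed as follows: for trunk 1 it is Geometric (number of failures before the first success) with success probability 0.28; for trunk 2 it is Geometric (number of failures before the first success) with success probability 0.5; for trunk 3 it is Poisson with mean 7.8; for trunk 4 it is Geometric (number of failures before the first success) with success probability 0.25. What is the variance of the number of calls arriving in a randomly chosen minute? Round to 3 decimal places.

13.225

Per component, 1: μ=2.57143, E[X²]=15.7959; 2: μ=1, E[X²]=3; 3: μ=7.8, E[X²]=68.64; 4: μ=3, E[X²]=21.
E[X] = 0.3·2.57143 + 0.28·1 + 0.2·7.8 + 0.22·3 = 3.27143.
E[X²] = 0.3·15.7959 + 0.28·3 + 0.2·68.64 + 0.22·21 = 23.9268.
Var(X) = E[X²] − (E[X])² = 23.9268 − 10.7022 = 13.2245.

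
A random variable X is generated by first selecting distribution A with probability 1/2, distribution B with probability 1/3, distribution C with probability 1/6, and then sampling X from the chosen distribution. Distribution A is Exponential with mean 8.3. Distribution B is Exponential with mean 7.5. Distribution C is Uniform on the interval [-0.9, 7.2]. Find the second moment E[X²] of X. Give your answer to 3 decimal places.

For each component E[X²] = Var + (mean)², giving A: 137.78; B: 112.5; C: 15.39.
Overall E[X²] = 0.5·137.78 + 0.333333·112.5 + 0.166667·15.39 = 108.955.

108.955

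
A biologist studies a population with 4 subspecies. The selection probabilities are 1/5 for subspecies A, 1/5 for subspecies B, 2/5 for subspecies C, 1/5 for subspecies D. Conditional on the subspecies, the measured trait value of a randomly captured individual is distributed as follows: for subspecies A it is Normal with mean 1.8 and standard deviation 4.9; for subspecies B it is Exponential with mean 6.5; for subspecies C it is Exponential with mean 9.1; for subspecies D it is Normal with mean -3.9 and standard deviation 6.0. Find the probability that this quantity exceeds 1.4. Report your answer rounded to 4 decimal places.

Conditional on each subspecies, P(X > 1.4): A: 0.532531; B: 0.806231; C: 0.857404; D: 0.188528.
By total probability, P(X > 1.4) = 0.2·0.532531 + 0.2·0.806231 + 0.4·0.857404 + 0.2·0.188528 = 0.64842.

0.6484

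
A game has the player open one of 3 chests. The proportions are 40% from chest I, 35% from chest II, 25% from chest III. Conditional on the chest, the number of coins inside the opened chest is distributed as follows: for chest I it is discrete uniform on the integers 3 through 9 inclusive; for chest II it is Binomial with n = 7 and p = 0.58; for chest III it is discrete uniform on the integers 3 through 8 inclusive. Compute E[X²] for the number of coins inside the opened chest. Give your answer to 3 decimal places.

30.658

For each component E[X²] = Var + (mean)², giving I: 40; II: 18.1888; III: 33.1667.
Overall E[X²] = 0.4·40 + 0.35·18.1888 + 0.25·33.1667 = 30.6577.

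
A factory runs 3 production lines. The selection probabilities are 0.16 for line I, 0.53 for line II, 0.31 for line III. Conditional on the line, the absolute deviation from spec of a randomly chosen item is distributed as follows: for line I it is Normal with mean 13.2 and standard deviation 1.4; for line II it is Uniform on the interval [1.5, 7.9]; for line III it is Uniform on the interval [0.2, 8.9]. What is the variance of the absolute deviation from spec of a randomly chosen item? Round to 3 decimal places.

Per component, I: μ=13.2, E[X²]=176.2; II: μ=4.7, E[X²]=25.5033; III: μ=4.55, E[X²]=27.01.
E[X] = 0.16·13.2 + 0.53·4.7 + 0.31·4.55 = 6.0135.
E[X²] = 0.16·176.2 + 0.53·25.5033 + 0.31·27.01 = 50.0819.
Var(X) = E[X²] − (E[X])² = 50.0819 − 36.1622 = 13.9197.

13.920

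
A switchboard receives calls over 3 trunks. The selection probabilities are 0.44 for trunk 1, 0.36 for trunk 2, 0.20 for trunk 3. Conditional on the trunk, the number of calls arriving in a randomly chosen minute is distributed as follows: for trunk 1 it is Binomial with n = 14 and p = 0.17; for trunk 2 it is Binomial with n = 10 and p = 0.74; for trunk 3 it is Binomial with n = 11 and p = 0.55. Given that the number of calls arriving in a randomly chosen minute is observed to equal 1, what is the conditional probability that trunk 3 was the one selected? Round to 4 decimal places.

Likelihoods P(X=1 | ·): 1: 0.211151; 2: 4.01783e-05; 3: 0.00206006.
Posterior ∝ prior × likelihood. Numerator for 3: 0.2·0.00206006 = 0.000412013.
Normalizing constant: 0.44·0.211151 + 0.36·4.01783e-05 + 0.2·0.00206006 = 0.0933327.
P(3 | observation) = 0.000412013 / 0.0933327 = 0.00441445.

0.0044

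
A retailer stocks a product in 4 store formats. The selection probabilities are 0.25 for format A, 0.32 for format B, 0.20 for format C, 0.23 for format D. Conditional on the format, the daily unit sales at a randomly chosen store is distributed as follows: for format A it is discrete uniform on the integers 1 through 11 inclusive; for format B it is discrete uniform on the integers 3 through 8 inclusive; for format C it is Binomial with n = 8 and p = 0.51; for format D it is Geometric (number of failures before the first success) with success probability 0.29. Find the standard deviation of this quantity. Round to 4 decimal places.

2.7643

Per component, A: μ=6, E[X²]=46; B: μ=5.5, E[X²]=33.1667; C: μ=4.08, E[X²]=18.6456; D: μ=2.44828, E[X²]=14.4364.
E[X] = 0.25·6 + 0.32·5.5 + 0.2·4.08 + 0.23·2.44828 = 4.6391.
E[X²] = 0.25·46 + 0.32·33.1667 + 0.2·18.6456 + 0.23·14.4364 = 29.1628.
Var(X) = E[X²] − (E[X])² = 29.1628 − 21.5213 = 7.64154.
SD(X) = √7.64154 = 2.76433.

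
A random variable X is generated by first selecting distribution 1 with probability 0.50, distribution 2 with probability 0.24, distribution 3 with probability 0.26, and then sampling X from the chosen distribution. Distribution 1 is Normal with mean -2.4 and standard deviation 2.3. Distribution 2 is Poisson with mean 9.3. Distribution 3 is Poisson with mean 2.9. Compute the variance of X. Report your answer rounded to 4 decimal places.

Per component, 1: μ=-2.4, E[X²]=11.05; 2: μ=9.3, E[X²]=95.79; 3: μ=2.9, E[X²]=11.31.
E[X] = 0.5·-2.4 + 0.24·9.3 + 0.26·2.9 = 1.786.
E[X²] = 0.5·11.05 + 0.24·95.79 + 0.26·11.31 = 31.4552.
Var(X) = E[X²] − (E[X])² = 31.4552 − 3.1898 = 28.2654.

28.2654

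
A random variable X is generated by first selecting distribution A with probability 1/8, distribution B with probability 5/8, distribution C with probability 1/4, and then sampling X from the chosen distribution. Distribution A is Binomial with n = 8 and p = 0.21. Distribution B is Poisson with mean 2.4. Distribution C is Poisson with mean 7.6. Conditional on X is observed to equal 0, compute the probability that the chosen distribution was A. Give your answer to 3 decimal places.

Likelihoods P(X=0 | ·): A: 0.151711; B: 0.090718; C: 0.000500451.
Posterior ∝ prior × likelihood. Numerator for A: 0.125·0.151711 = 0.0189639.
Normalizing constant: 0.125·0.151711 + 0.625·0.090718 + 0.25·0.000500451 = 0.0757877.
P(A | observation) = 0.0189639 / 0.0757877 = 0.250223.

0.250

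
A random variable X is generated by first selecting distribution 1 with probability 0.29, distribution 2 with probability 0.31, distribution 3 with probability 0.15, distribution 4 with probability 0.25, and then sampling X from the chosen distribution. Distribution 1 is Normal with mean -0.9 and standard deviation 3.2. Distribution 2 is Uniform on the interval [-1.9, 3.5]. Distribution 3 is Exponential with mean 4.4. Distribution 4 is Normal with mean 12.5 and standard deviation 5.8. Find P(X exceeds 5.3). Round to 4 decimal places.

0.2758

Conditional on each component, P(X > 5.3): 1: 0.0263421; 2: 0; 3: 0.299828; 4: 0.892767.
By total probability, P(X > 5.3) = 0.29·0.0263421 + 0.31·0 + 0.15·0.299828 + 0.25·0.892767 = 0.275805.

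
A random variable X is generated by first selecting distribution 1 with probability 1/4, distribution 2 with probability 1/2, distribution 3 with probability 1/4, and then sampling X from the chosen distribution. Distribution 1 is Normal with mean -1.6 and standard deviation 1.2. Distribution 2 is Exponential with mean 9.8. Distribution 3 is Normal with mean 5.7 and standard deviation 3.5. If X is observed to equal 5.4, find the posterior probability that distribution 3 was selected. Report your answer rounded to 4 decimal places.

Likelihoods f(5.4 | ·): 1: 1.35735e-08; 2: 0.0588124; 3: 0.113566.
Posterior ∝ prior × likelihood. Numerator for 3: 0.25·0.113566 = 0.0283914.
Normalizing constant: 0.25·1.35735e-08 + 0.5·0.0588124 + 0.25·0.113566 = 0.0577976.
P(3 | observation) = 0.0283914 / 0.0577976 = 0.491221.

0.4912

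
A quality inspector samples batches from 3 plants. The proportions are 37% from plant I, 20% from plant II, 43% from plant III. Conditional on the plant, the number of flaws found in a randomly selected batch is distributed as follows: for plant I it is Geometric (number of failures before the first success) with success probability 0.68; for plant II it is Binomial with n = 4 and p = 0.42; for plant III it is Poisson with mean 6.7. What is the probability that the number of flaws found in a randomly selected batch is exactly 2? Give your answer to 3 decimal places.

0.109

Conditional on each plant, P(X = 2): I: 0.069632; II: 0.356046; III: 0.0276278.
By total probability, P(X = 2) = 0.37·0.069632 + 0.2·0.356046 + 0.43·0.0276278 = 0.108853.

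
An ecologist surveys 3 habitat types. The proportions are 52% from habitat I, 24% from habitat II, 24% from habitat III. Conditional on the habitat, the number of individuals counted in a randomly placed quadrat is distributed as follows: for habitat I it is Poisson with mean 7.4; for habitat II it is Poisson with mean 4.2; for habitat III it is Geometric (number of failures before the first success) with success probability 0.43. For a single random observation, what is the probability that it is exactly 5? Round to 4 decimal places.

Conditional on each habitat, P(X = 5): I: 0.113031; II: 0.163316; III: 0.0258728.
By total probability, P(X = 5) = 0.52·0.113031 + 0.24·0.163316 + 0.24·0.0258728 = 0.104181.

0.1042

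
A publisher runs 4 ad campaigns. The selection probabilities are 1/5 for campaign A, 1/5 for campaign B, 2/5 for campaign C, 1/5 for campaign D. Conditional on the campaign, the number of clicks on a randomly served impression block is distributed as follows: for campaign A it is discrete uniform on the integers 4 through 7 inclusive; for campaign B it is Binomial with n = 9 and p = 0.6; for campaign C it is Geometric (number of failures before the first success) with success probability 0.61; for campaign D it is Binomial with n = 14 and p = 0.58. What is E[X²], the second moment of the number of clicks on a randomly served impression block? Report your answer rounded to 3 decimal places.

For each component E[X²] = Var + (mean)², giving A: 31.5; B: 31.32; C: 1.45687; D: 69.3448.
Overall E[X²] = 0.2·31.5 + 0.2·31.32 + 0.4·1.45687 + 0.2·69.3448 = 27.0157.

27.016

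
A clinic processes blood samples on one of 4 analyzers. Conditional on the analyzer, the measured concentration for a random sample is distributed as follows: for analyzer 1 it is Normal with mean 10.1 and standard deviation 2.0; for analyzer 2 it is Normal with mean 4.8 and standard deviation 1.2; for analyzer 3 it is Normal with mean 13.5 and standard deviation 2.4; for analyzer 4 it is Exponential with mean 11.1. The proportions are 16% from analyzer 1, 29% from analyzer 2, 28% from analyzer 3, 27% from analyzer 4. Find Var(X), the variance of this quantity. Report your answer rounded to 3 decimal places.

47.491

Per component, 1: μ=10.1, E[X²]=106.01; 2: μ=4.8, E[X²]=24.48; 3: μ=13.5, E[X²]=188.01; 4: μ=11.1, E[X²]=246.42.
E[X] = 0.16·10.1 + 0.29·4.8 + 0.28·13.5 + 0.27·11.1 = 9.785.
E[X²] = 0.16·106.01 + 0.29·24.48 + 0.28·188.01 + 0.27·246.42 = 143.237.
Var(X) = E[X²] − (E[X])² = 143.237 − 95.7462 = 47.4908.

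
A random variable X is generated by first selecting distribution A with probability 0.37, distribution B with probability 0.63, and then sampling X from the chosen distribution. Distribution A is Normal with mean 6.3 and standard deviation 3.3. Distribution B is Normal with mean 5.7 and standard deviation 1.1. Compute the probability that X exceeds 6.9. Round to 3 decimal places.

Conditional on each component, P(X > 6.9): A: 0.427863; B: 0.137656.
By total probability, P(X > 6.9) = 0.37·0.427863 + 0.63·0.137656 = 0.245033.

0.245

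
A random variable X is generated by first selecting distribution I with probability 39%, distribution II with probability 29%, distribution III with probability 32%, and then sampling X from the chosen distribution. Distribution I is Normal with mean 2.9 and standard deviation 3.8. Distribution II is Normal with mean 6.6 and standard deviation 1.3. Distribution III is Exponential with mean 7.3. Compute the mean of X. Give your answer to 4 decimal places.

5.3810

Component means — I: 2.9; II: 6.6; III: 7.3.
E[X] = 0.39·2.9 + 0.29·6.6 + 0.32·7.3 = 5.381.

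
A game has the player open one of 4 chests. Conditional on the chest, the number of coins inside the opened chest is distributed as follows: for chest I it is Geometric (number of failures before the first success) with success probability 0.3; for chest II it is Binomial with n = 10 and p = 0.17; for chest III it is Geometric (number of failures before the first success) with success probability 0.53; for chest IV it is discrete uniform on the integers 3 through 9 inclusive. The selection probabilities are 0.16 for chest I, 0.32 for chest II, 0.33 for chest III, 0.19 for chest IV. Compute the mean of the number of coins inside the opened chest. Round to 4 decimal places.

Component means — I: 2.33333; II: 1.7; III: 0.886792; IV: 6.
E[X] = 0.16·2.33333 + 0.32·1.7 + 0.33·0.886792 + 0.19·6 = 2.34997.

2.3500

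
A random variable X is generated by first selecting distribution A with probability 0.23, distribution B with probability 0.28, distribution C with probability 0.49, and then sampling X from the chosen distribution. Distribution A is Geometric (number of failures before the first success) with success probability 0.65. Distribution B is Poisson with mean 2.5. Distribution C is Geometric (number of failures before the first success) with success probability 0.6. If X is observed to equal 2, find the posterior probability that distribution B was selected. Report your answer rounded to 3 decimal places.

Likelihoods P(X=2 | ·): A: 0.079625; B: 0.256516; C: 0.096.
Posterior ∝ prior × likelihood. Numerator for B: 0.28·0.256516 = 0.0718244.
Normalizing constant: 0.23·0.079625 + 0.28·0.256516 + 0.49·0.096 = 0.137178.
P(B | observation) = 0.0718244 / 0.137178 = 0.523585.

0.524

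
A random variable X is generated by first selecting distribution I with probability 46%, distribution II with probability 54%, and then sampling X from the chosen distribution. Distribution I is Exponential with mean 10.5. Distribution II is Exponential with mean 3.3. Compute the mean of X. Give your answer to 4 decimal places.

6.6120

Component means — I: 10.5; II: 3.3.
E[X] = 0.46·10.5 + 0.54·3.3 = 6.612.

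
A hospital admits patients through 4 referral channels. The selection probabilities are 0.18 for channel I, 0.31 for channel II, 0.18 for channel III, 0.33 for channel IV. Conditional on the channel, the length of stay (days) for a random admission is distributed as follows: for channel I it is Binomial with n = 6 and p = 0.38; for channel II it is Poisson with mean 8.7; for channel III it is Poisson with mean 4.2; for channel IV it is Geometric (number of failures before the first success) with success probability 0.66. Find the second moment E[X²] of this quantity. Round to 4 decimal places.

For each component E[X²] = Var + (mean)², giving I: 6.612; II: 84.39; III: 21.84; IV: 1.04591.
Overall E[X²] = 0.18·6.612 + 0.31·84.39 + 0.18·21.84 + 0.33·1.04591 = 31.6274.

31.6274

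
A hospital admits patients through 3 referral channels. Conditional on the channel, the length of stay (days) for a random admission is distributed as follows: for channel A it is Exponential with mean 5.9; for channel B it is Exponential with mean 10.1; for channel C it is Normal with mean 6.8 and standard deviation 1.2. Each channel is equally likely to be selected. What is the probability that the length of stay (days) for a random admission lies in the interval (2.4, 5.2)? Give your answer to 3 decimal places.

0.178

Conditional on each channel, P(2.4 < X < 5.2): A: 0.25157; B: 0.19091; C: 0.0910884.
By total probability, P(2.4 < X < 5.2) = 0.333333·0.25157 + 0.333333·0.19091 + 0.333333·0.0910884 = 0.177856.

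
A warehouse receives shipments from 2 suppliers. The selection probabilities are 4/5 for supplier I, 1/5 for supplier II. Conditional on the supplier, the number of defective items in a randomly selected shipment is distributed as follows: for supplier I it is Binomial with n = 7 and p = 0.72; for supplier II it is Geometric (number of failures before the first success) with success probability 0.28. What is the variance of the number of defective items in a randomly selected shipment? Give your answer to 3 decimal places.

3.941

Per component, I: μ=5.04, E[X²]=26.8128; II: μ=2.57143, E[X²]=15.7959.
E[X] = 0.8·5.04 + 0.2·2.57143 = 4.54629.
E[X²] = 0.8·26.8128 + 0.2·15.7959 = 24.6094.
Var(X) = E[X²] − (E[X])² = 24.6094 − 20.6687 = 3.94071.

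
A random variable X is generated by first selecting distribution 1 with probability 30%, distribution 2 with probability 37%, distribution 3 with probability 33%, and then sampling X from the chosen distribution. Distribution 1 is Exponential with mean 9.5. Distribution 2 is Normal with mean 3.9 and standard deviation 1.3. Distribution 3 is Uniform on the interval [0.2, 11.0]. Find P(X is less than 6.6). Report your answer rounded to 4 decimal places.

Conditional on each component, P(X < 6.6): 1: 0.500794; 2: 0.981096; 3: 0.592593.
By total probability, P(X < 6.6) = 0.3·0.500794 + 0.37·0.981096 + 0.33·0.592593 = 0.708799.

0.7088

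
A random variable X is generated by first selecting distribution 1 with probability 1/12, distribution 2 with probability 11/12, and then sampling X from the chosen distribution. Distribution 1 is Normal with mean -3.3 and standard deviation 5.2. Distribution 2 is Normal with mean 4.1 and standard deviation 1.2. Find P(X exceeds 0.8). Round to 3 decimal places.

Conditional on each component, P(X > 0.8): 1: 0.215213; 2: 0.99702.
By total probability, P(X > 0.8) = 0.0833333·0.215213 + 0.916667·0.99702 = 0.93187.

0.932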